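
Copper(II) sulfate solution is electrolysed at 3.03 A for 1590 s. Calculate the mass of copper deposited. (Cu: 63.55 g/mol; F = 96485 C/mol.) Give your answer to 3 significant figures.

1.59 g

Charge passed = 3.03 × 1590 = 4818 C
Moles of electrons = 4818 / 96485 = 0.04994 mol
Cu²⁺ + 2e⁻ → Cu, so n(Cu) = 0.04994 / 2 = 0.02497 mol
m = 0.02497 × 63.55 = 1.59 g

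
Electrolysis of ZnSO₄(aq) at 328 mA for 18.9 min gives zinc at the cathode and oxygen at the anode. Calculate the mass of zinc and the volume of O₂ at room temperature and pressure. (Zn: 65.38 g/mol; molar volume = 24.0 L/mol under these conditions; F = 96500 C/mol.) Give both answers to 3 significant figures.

0.126 g Zn; 0.0231 L O₂

Q = 0.328 × 1134 = 372.0 C; n(e⁻) = 372.0 / 96500 = 0.003855 mol
Cathode: Zn²⁺ + 2e⁻ → Zn → n(Zn) = 0.003855/2 = 0.001928 mol → 0.126 g
Anode: 2H₂O → O₂ + 4H⁺ + 4e⁻ → n(O₂) = 0.003855/4 = 9.638×10^-4 mol → 0.0231 L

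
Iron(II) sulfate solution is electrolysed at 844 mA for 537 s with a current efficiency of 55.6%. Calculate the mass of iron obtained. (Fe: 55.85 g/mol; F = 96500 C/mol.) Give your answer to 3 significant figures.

0.0729 g

Q = 0.844 × 537 = 453.2 C
n(e⁻) = 453.2 / 96500 = 0.004696 mol
Fe²⁺ + 2e⁻ → Fe, so theoretical m(Fe) = 0.002348 × 55.85 = 0.1311 g
Actual mass = 55.6% × 0.1311 = 0.0729 g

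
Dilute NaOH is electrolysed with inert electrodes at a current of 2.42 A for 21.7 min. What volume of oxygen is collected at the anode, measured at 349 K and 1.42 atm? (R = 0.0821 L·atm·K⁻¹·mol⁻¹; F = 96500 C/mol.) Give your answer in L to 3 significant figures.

0.165 L

Q = 2.42 A × 1302 s = 3151 C
Moles of electrons = 3151 / 96500 = 0.03265 mol
2H₂O → O₂ + 4H⁺ + 4e⁻, so n(O₂) = 0.03265 / 4 = 0.008163 mol
V = nRT/P = 0.008163 × 0.0821 × 349 / 1.42 = 0.1647 L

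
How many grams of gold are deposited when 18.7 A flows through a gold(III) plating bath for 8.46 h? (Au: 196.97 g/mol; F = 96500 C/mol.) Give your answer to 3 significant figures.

387 g

Q = 18.7 A × 30456 s = 5.695×10^5 C
n(e⁻) = 5.695×10^5 / 96500 = 5.902 mol
Au³⁺ + 3e⁻ → Au, so n(Au) = 5.902 / 3 = 1.967 mol
m = 1.967 × 196.97 = 387 g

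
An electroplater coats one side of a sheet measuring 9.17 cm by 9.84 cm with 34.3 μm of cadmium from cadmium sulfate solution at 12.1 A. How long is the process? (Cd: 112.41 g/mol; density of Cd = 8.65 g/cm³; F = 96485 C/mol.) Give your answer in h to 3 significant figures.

Plated area = 9.17 × 9.84 = 90.23 cm²
Volume = 90.23 × 34.3×10⁻⁴ cm = 0.3095 cm³
m(Cd) = 0.3095 × 8.65 = 2.677 g
n(Cd) = 2.677 / 112.41 = 0.02381 mol; n(e⁻) = 2 × 0.02381 = 0.04762 mol
Q = 0.04762 × 96485 = 4595 C
t = 4595 / 12.1 = 379.8 s = 0.106 h

0.106 h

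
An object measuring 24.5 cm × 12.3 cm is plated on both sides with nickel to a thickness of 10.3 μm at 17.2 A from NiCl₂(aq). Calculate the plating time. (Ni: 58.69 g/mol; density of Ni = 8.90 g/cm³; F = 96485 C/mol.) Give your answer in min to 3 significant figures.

Plated area = 2 × 24.5 × 12.3 = 602.7 cm²
Volume = 602.7 × 10.3×10⁻⁴ cm = 0.6208 cm³
m(Ni) = 0.6208 × 8.90 = 5.525 g
n(Ni) = 5.525 / 58.69 = 0.09414 mol; n(e⁻) = 2 × 0.09414 = 0.1883 mol
Q = 0.1883 × 96485 = 18170 C
t = 18170 / 17.2 = 1056 s = 17.6 min

17.6 min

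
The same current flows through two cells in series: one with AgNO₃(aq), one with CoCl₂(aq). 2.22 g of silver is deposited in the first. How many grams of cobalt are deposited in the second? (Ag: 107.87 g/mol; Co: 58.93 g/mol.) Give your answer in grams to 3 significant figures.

0.606 g

n(Ag) = 2.22 / 107.87 = 0.02058 mol
Ag⁺ + e⁻ → Ag, so n(e⁻) = 0.02058 mol
Since the cells are in series, n(e⁻) in the Co cell is also 0.02058 mol.
Co²⁺ + 2e⁻ → Co, so n(Co) = 0.02058 / 2 = 0.01029 mol
m(Co) = 0.01029 × 58.93 = 0.606 g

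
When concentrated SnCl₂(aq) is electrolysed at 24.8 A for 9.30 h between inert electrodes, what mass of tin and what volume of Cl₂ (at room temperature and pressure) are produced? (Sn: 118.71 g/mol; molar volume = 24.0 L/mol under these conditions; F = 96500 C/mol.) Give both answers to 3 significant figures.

511 g Sn; 103 L Cl₂

Q = 24.8 × 33480 = 8.303×10^5 C; n(e⁻) = 8.303×10^5 / 96500 = 8.604 mol
Cathode: Sn²⁺ + 2e⁻ → Sn → n(Sn) = 8.604/2 = 4.302 mol → 511 g
Anode: 2Cl⁻ → Cl₂ + 2e⁻ → n(Cl₂) = 8.604/2 = 4.302 mol → 103 L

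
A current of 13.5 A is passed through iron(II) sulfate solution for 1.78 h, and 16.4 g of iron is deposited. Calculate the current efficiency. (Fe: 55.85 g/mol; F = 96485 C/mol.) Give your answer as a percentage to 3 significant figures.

Q = 13.5 × 6408 = 86510 C
n(e⁻) = 86510 / 96485 = 0.8966 mol
Fe²⁺ + 2e⁻ → Fe, so theoretical n(Fe) = 0.4483 mol → 25.04 g
Efficiency = 16.4 / 25.04 = 0.6550 = 65.5%

65.5%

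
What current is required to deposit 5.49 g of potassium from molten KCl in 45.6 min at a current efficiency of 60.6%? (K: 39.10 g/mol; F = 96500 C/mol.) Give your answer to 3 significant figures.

n(K) = 5.49 / 39.10 = 0.1404 mol
K⁺ + e⁻ → K, so n(e⁻) = 0.1404 mol
Q = 0.1404 × 96500 / 0.606 = 22360 C
I = Q / t = 22360 / 2736 s = 8.17 A

8.17 A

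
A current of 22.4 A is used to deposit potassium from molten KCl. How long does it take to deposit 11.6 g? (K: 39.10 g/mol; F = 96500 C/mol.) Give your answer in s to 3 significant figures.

1280 s

n(K) = 11.6 / 39.10 = 0.2967 mol
K⁺ + e⁻ → K, so n(e⁻) = 0.2967 mol
Q = 0.2967 × 96500 = 28630 C
t = Q / I = 28630 / 22.4 = 1278 s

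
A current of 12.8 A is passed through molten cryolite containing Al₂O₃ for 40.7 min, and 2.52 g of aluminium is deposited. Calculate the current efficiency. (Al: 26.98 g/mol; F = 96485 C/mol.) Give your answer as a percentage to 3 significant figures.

86.5%

Q = 12.8 × 2442 = 31260 C
n(e⁻) = 31260 / 96485 = 0.3240 mol
Al³⁺ + 3e⁻ → Al, so theoretical n(Al) = 0.1080 mol → 2.914 g
Efficiency = 2.52 / 2.914 = 0.8648 = 86.5%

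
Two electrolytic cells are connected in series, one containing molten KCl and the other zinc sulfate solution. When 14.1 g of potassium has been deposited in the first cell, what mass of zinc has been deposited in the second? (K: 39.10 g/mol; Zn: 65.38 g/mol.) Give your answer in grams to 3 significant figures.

11.8 g

n(K) = 14.1 / 39.10 = 0.3606 mol
K⁺ + e⁻ → K, so n(e⁻) = 0.3606 mol
The cells are in series, so the same charge (and hence the same n(e⁻) = 0.3606 mol) passes through both.
Zn²⁺ + 2e⁻ → Zn, so n(Zn) = 0.3606 / 2 = 0.1803 mol
m(Zn) = 0.1803 × 65.38 = 11.8 g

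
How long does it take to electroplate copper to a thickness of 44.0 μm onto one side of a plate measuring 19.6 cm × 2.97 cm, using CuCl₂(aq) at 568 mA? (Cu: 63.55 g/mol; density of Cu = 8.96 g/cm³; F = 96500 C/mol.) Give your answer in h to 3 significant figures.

Plated area = 19.6 × 2.97 = 58.21 cm²
Volume = 58.21 × 44.0×10⁻⁴ cm = 0.2561 cm³
m(Cu) = 0.2561 × 8.96 = 2.295 g
n(Cu) = 2.295 / 63.55 = 0.03611 mol; n(e⁻) = 2 × 0.03611 = 0.07222 mol
Q = 0.07222 × 96500 = 6969 C
t = 6969 / 0.568 = 12270 s = 3.41 h

3.41 h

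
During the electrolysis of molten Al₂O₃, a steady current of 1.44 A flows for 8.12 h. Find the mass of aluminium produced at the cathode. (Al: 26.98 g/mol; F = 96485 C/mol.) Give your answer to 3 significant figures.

Q = 1.44 A × 29232 s = 42090 C
n(e⁻) = Q/F = 42090/96485 = 0.4362 mol
Al³⁺ + 3e⁻ → Al, so n(Al) = 0.4362 / 3 = 0.1454 mol
m = 0.1454 × 26.98 = 3.92 g

3.92 g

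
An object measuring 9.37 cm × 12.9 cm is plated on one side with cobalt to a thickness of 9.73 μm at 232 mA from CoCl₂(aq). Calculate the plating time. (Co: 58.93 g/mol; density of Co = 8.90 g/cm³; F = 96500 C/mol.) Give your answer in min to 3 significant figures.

Plated area = 9.37 × 12.9 = 120.9 cm²
Volume = 120.9 × 9.73×10⁻⁴ cm = 0.1176 cm³
m(Co) = 0.1176 × 8.90 = 1.047 g
n(Co) = 1.047 / 58.93 = 0.01777 mol; n(e⁻) = 2 × 0.01777 = 0.03554 mol
Q = 0.03554 × 96500 = 3430 C
t = 3430 / 0.232 = 14780 s = 246 min

246 min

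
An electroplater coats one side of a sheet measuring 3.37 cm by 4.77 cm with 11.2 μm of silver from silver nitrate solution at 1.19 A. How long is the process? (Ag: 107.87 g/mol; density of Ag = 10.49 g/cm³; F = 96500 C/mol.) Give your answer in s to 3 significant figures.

142 s

Plated area = 3.37 × 4.77 = 16.07 cm²
Volume = 16.07 × 11.2×10⁻⁴ cm = 0.01800 cm³
m(Ag) = 0.01800 × 10.49 = 0.1888 g
n(Ag) = 0.1888 / 107.87 = 0.001750 mol; n(e⁻) = 0.001750 mol
Q = 0.001750 × 96500 = 168.9 C
t = 168.9 / 1.19 = 141.9 s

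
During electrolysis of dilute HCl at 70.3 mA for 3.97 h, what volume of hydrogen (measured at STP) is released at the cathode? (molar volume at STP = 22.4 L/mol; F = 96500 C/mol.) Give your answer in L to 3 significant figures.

Q = 0.0703 A × 14292 s = 1005 C
n(e⁻) = Q/F = 1005/96500 = 0.01041 mol
2H⁺ + 2e⁻ → H₂, so n(H₂) = 0.01041 / 2 = 0.005205 mol
V = 0.005205 × 22.4 = 0.1166 L

0.117 L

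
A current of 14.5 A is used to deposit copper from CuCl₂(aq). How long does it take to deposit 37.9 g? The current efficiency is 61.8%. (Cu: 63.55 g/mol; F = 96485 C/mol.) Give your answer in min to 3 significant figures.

n(Cu) = 37.9 / 63.55 = 0.5964 mol
Cu²⁺ + 2e⁻ → Cu, so n(e⁻) = 2 × 0.5964 = 1.193 mol
Q = 1.193 × 96485 / 0.618 = 1.863×10^5 C
t = Q / I = 1.863×10^5 / 14.5 = 12850 s = 214 min

214 min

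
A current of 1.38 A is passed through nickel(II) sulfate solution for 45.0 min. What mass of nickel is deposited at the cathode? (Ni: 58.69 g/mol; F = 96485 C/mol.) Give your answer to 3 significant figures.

1.13 g

Q = It = 1.38 × 2700 = 3726 C
n(e⁻) = Q/F = 3726/96485 = 0.03862 mol
Ni²⁺ + 2e⁻ → Ni, so n(Ni) = 0.03862 / 2 = 0.01931 mol
m = 0.01931 × 58.69 = 1.13 g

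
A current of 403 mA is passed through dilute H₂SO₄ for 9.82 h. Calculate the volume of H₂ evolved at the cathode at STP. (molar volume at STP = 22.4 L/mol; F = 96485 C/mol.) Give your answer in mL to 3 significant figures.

Q = 0.403 A × 35352 s = 14250 C
n(e⁻) = Q/F = 14250/96485 = 0.1477 mol
2H⁺ + 2e⁻ → H₂, so n(H₂) = 0.1477 / 2 = 0.07385 mol
V = 0.07385 × 22.4 = 1.654 L
= 1650 mL

1650 mL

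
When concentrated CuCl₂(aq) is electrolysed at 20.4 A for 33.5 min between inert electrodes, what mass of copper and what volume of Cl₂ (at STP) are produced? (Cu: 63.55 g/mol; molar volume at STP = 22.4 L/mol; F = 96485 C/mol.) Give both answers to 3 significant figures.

13.5 g Cu; 4.76 L Cl₂

Q = 20.4 × 2010 = 41000 C; n(e⁻) = 41000 / 96485 = 0.4249 mol
Cathode: Cu²⁺ + 2e⁻ → Cu → n(Cu) = 0.4249/2 = 0.2125 mol → 13.5 g
Anode: 2Cl⁻ → Cl₂ + 2e⁻ → n(Cl₂) = 0.4249/2 = 0.2125 mol → 4.76 L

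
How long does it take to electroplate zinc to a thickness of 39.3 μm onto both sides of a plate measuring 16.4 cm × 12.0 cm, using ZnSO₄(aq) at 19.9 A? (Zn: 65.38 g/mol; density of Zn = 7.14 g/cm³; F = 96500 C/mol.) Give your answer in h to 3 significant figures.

0.455 h

Plated area = 2 × 16.4 × 12.0 = 393.6 cm²
Volume = 393.6 × 39.3×10⁻⁴ cm = 1.547 cm³
m(Zn) = 1.547 × 7.14 = 11.05 g
n(Zn) = 11.05 / 65.38 = 0.1690 mol; n(e⁻) = 2 × 0.1690 = 0.3380 mol
Q = 0.3380 × 96500 = 32620 C
t = 32620 / 19.9 = 1639 s = 0.455 h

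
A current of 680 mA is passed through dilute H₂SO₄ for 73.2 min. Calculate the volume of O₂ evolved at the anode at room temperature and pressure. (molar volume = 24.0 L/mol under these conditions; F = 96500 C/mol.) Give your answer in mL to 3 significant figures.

Charge passed = 0.680 × 4392 = 2987 C
n(e⁻) = 2987 / 96500 = 0.03095 mol
2H₂O → O₂ + 4H⁺ + 4e⁻, so n(O₂) = 0.03095 / 4 = 0.007738 mol
V = 0.007738 × 24.0 = 0.1857 L
= 186 mL

186 mL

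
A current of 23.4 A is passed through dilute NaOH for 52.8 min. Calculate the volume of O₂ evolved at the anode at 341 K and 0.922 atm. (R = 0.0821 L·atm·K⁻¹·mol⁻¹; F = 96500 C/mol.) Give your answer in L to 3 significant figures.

Q = 23.4 A × 3168 s = 74130 C
Moles of electrons = 74130 / 96500 = 0.7682 mol
2H₂O → O₂ + 4H⁺ + 4e⁻, so n(O₂) = 0.7682 / 4 = 0.1921 mol
V = nRT/P = 0.1921 × 0.0821 × 341 / 0.922 = 5.833 L

5.83 L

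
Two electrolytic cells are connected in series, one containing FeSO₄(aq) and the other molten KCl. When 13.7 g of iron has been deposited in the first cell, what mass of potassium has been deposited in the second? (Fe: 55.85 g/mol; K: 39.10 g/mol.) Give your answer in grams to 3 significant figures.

n(Fe) = 13.7 / 55.85 = 0.2453 mol
Fe²⁺ + 2e⁻ → Fe, so n(e⁻) = 2 × 0.2453 = 0.4906 mol
In series, the same 0.4906 mol of electrons flows through the second cell.
K⁺ + e⁻ → K, so n(K) = 0.4906 mol
m(K) = 0.4906 × 39.10 = 19.2 g

19.2 g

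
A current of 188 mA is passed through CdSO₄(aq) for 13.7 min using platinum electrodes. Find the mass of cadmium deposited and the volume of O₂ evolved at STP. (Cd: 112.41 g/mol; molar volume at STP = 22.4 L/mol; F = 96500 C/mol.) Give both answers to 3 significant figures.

Q = 0.188 × 822 = 154.5 C; n(e⁻) = 154.5 / 96500 = 0.001601 mol
Cathode: Cd²⁺ + 2e⁻ → Cd → n(Cd) = 0.001601/2 = 8.005×10^-4 mol → 0.0900 g
Anode: 2H₂O → O₂ + 4H⁺ + 4e⁻ → n(O₂) = 0.001601/4 = 4.003×10^-4 mol → 0.00897 L

0.0900 g Cd; 0.00897 L O₂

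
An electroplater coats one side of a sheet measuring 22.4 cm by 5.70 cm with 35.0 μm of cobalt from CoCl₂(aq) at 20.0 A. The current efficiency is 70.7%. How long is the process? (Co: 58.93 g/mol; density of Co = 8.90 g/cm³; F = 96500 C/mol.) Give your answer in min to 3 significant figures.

Plated area = 22.4 × 5.70 = 127.7 cm²
Volume = 127.7 × 35.0×10⁻⁴ cm = 0.4470 cm³
m(Co) = 0.4470 × 8.90 = 3.978 g
n(Co) = 3.978 / 58.93 = 0.06750 mol; n(e⁻) = 2 × 0.06750 = 0.1350 mol
Q = 0.1350 × 96500 / 0.707 = 18430 C
t = 18430 / 20.0 = 921.5 s = 15.4 min

15.4 min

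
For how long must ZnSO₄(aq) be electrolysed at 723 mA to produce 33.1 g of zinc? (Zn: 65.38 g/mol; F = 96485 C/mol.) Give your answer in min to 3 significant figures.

n(Zn) = 33.1 / 65.38 = 0.5063 mol
Zn²⁺ + 2e⁻ → Zn, so n(e⁻) = 2 × 0.5063 = 1.013 mol
Q = 1.013 × 96485 = 97740 C
t = Q / I = 97740 / 0.723 = 1.352×10^5 s = 2250 min

2250 min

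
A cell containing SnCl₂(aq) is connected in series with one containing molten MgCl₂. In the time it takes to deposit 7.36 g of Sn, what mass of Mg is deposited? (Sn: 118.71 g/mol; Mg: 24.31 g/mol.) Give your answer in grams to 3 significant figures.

n(Sn) = 7.36 / 118.71 = 0.06200 mol
Sn²⁺ + 2e⁻ → Sn, so n(e⁻) = 2 × 0.06200 = 0.1240 mol
The cells are in series, so the same charge (and hence the same n(e⁻) = 0.1240 mol) passes through both.
Mg²⁺ + 2e⁻ → Mg, so n(Mg) = 0.1240 / 2 = 0.06200 mol
m(Mg) = 0.06200 × 24.31 = 1.51 g

1.51 g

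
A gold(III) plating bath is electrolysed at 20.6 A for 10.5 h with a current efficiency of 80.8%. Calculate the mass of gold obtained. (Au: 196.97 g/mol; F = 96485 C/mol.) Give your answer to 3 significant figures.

Q = 20.6 × 37800 = 7.787×10^5 C
n(e⁻) = 7.787×10^5 / 96485 = 8.071 mol
Au³⁺ + 3e⁻ → Au, so theoretical m(Au) = 2.690 × 196.97 = 529.8 g
Actual mass = 80.8% × 529.8 = 428 g

428 g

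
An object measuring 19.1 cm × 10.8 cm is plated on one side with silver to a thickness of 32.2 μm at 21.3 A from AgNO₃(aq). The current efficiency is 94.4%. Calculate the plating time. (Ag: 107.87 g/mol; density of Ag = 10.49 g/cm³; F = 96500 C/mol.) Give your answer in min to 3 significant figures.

5.17 min

Plated area = 19.1 × 10.8 = 206.3 cm²
Volume = 206.3 × 32.2×10⁻⁴ cm = 0.6643 cm³
m(Ag) = 0.6643 × 10.49 = 6.969 g
n(Ag) = 6.969 / 107.87 = 0.06461 mol; n(e⁻) = 0.06461 mol
Q = 0.06461 × 96500 / 0.944 = 6605 C
t = 6605 / 21.3 = 310.1 s = 5.17 min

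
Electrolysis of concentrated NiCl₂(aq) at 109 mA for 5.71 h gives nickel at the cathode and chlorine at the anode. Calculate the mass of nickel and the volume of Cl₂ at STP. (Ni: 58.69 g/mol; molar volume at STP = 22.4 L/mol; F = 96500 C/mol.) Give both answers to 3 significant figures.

Q = 0.109 × 20556 = 2241 C; n(e⁻) = 2241 / 96500 = 0.02322 mol
Cathode: Ni²⁺ + 2e⁻ → Ni → n(Ni) = 0.02322/2 = 0.01161 mol → 0.681 g
Anode: 2Cl⁻ → Cl₂ + 2e⁻ → n(Cl₂) = 0.02322/2 = 0.01161 mol → 0.260 L

0.681 g Ni; 0.260 L Cl₂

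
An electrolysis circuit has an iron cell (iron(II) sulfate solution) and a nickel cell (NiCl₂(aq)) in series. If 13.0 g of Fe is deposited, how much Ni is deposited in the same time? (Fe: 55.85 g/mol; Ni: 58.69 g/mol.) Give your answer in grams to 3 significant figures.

13.7 g

n(Fe) = 13.0 / 55.85 = 0.2328 mol
Fe²⁺ + 2e⁻ → Fe, so n(e⁻) = 2 × 0.2328 = 0.4656 mol
Since the cells are in series, n(e⁻) in the Ni cell is also 0.4656 mol.
Ni²⁺ + 2e⁻ → Ni, so n(Ni) = 0.4656 / 2 = 0.2328 mol
m(Ni) = 0.2328 × 58.69 = 13.7 g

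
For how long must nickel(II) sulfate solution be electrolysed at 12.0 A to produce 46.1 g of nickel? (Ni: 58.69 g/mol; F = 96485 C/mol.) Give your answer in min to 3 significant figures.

n(Ni) = 46.1 / 58.69 = 0.7855 mol
Ni²⁺ + 2e⁻ → Ni, so n(e⁻) = 2 × 0.7855 = 1.571 mol
Q = 1.571 × 96485 = 1.516×10^5 C
t = Q / I = 1.516×10^5 / 12.0 = 12630 s = 211 min

211 min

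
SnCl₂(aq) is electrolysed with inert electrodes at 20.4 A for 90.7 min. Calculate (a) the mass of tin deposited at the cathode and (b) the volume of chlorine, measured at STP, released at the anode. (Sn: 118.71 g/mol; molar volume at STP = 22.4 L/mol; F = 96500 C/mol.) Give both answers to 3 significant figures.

68.3 g Sn; 12.9 L Cl₂

Q = 20.4 × 5442 = 1.110×10^5 C; n(e⁻) = 1.110×10^5 / 96500 = 1.150 mol
Cathode: Sn²⁺ + 2e⁻ → Sn → n(Sn) = 1.150/2 = 0.5750 mol → 68.3 g
Anode: 2Cl⁻ → Cl₂ + 2e⁻ → n(Cl₂) = 1.150/2 = 0.5750 mol → 12.9 L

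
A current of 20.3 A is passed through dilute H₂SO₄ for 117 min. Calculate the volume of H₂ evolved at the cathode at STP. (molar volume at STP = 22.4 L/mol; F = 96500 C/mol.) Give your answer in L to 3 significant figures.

16.5 L

Q = 20.3 A × 7020 s = 1.425×10^5 C
n(e⁻) = Q/F = 1.425×10^5/96500 = 1.477 mol
2H⁺ + 2e⁻ → H₂, so n(H₂) = 1.477 / 2 = 0.7385 mol
V = 0.7385 × 22.4 = 16.54 L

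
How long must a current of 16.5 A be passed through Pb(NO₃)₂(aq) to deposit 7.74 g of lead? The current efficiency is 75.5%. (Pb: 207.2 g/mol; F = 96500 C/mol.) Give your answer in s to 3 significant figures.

n(Pb) = 7.74 / 207.2 = 0.03736 mol
Pb²⁺ + 2e⁻ → Pb, so n(e⁻) = 2 × 0.03736 = 0.07472 mol
Q = 0.07472 × 96500 / 0.755 = 9550 C
t = Q / I = 9550 / 16.5 = 578.8 s

579 s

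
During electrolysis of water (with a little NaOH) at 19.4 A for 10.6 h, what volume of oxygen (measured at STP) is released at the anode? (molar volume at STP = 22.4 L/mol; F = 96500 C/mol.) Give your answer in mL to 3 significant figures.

Q = It = 19.4 × 38160 = 7.403×10^5 C
n(e⁻) = Q/F = 7.403×10^5/96500 = 7.672 mol
2H₂O → O₂ + 4H⁺ + 4e⁻, so n(O₂) = 7.672 / 4 = 1.918 mol
V = 1.918 × 22.4 = 42.96 L
= 43000 mL

43000 mL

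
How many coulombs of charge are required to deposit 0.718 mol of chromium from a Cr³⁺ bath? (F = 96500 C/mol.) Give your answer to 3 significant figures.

2.08×10^5 C

Cr³⁺ + 3e⁻ → Cr, so n(e⁻) = 3 × 0.718 = 2.154 mol
Q = 2.154 × 96500 = 2.079×10^5 C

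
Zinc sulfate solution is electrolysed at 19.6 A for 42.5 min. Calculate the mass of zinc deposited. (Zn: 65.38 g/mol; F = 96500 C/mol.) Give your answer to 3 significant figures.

16.9 g

Q = 19.6 A × 2550 s = 49980 C
n(e⁻) = 49980 / 96500 = 0.5179 mol
Zn²⁺ + 2e⁻ → Zn, so n(Zn) = 0.5179 / 2 = 0.2590 mol
m = 0.2590 × 65.38 = 16.9 g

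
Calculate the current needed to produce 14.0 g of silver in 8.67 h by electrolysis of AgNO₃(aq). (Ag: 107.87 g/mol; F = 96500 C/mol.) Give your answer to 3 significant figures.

0.401 A

n(Ag) = 14.0 / 107.87 = 0.1298 mol
Ag⁺ + e⁻ → Ag, so n(e⁻) = 0.1298 mol
Q = 0.1298 × 96500 = 12530 C
I = Q / t = 12530 / 31212 s = 0.401 A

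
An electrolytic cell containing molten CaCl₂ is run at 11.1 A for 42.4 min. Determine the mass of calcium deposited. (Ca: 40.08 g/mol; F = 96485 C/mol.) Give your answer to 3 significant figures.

Q = 11.1 A × 2544 s = 28240 C
n(e⁻) = Q/F = 28240/96485 = 0.2927 mol
Ca²⁺ + 2e⁻ → Ca, so n(Ca) = 0.2927 / 2 = 0.1464 mol
m = 0.1464 × 40.08 = 5.87 g

5.87 g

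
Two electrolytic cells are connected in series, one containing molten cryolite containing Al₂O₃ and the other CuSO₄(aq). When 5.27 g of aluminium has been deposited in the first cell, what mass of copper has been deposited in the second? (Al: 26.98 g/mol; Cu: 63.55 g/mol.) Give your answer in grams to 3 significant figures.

n(Al) = 5.27 / 26.98 = 0.1953 mol
Al³⁺ + 3e⁻ → Al, so n(e⁻) = 3 × 0.1953 = 0.5859 mol
Same current for the same time ⇒ same n(e⁻) = 0.5859 mol in both cells.
Cu²⁺ + 2e⁻ → Cu, so n(Cu) = 0.5859 / 2 = 0.2930 mol
m(Cu) = 0.2930 × 63.55 = 18.6 g

18.6 g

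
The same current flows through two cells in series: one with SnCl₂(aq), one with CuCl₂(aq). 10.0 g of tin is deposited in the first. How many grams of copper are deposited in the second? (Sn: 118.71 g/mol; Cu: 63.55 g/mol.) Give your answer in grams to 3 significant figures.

n(Sn) = 10.0 / 118.71 = 0.08424 mol
Sn²⁺ + 2e⁻ → Sn, so n(e⁻) = 2 × 0.08424 = 0.1685 mol
In series, the same 0.1685 mol of electrons flows through the second cell.
Cu²⁺ + 2e⁻ → Cu, so n(Cu) = 0.1685 / 2 = 0.08425 mol
m(Cu) = 0.08425 × 63.55 = 5.35 g

5.35 g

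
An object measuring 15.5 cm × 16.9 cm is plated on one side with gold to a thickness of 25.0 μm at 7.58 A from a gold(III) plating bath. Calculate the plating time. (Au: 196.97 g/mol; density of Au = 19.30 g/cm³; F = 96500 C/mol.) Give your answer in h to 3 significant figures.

0.681 h

Plated area = 15.5 × 16.9 = 262.0 cm²
Volume = 262.0 × 25.0×10⁻⁴ cm = 0.6550 cm³
m(Au) = 0.6550 × 19.30 = 12.64 g
n(Au) = 12.64 / 196.97 = 0.06417 mol; n(e⁻) = 3 × 0.06417 = 0.1925 mol
Q = 0.1925 × 96500 = 18580 C
t = 18580 / 7.58 = 2451 s = 0.681 h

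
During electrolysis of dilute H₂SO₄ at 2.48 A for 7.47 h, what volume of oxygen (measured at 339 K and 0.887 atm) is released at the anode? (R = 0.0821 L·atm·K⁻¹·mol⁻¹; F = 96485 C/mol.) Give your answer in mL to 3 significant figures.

5420 mL

Charge passed = 2.48 × 26892 = 66690 C
Moles of electrons = 66690 / 96485 = 0.6912 mol
2H₂O → O₂ + 4H⁺ + 4e⁻, so n(O₂) = 0.6912 / 4 = 0.1728 mol
V = nRT/P = 0.1728 × 0.0821 × 339 / 0.887 = 5.422 L
= 5420 mL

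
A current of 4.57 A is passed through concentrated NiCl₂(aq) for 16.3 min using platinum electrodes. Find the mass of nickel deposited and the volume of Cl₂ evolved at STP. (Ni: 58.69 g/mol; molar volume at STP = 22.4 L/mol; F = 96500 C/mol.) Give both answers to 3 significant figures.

1.36 g Ni; 0.519 L Cl₂

Q = 4.57 × 978 = 4469 C; n(e⁻) = 4469 / 96500 = 0.04631 mol
Cathode: Ni²⁺ + 2e⁻ → Ni → n(Ni) = 0.04631/2 = 0.02316 mol → 1.36 g
Anode: 2Cl⁻ → Cl₂ + 2e⁻ → n(Cl₂) = 0.04631/2 = 0.02316 mol → 0.519 L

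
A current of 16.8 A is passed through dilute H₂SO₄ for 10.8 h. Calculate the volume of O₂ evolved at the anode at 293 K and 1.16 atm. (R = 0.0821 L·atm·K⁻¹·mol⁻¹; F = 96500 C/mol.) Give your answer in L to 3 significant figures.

35.1 L

Q = 16.8 A × 38880 s = 6.532×10^5 C
n(e⁻) = Q/F = 6.532×10^5/96500 = 6.769 mol
2H₂O → O₂ + 4H⁺ + 4e⁻, so n(O₂) = 6.769 / 4 = 1.692 mol
V = nRT/P = 1.692 × 0.0821 × 293 / 1.16 = 35.09 L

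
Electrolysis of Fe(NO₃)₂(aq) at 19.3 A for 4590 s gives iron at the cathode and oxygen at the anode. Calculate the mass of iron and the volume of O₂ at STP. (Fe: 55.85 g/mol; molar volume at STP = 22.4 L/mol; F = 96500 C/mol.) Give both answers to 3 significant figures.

Q = 19.3 × 4590 = 88590 C; n(e⁻) = 88590 / 96500 = 0.9180 mol
Cathode: Fe²⁺ + 2e⁻ → Fe → n(Fe) = 0.9180/2 = 0.4590 mol → 25.6 g
Anode: 2H₂O → O₂ + 4H⁺ + 4e⁻ → n(O₂) = 0.9180/4 = 0.2295 mol → 5.14 L

25.6 g Fe; 5.14 L O₂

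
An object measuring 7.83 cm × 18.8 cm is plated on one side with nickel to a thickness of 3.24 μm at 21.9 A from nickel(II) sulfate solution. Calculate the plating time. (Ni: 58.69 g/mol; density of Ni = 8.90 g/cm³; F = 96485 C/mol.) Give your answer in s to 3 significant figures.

63.7 s

Plated area = 7.83 × 18.8 = 147.2 cm²
Volume = 147.2 × 3.24×10⁻⁴ cm = 0.04769 cm³
m(Ni) = 0.04769 × 8.90 = 0.4244 g
n(Ni) = 0.4244 / 58.69 = 0.007231 mol; n(e⁻) = 2 × 0.007231 = 0.01446 mol
Q = 0.01446 × 96485 = 1395 C
t = 1395 / 21.9 = 63.70 s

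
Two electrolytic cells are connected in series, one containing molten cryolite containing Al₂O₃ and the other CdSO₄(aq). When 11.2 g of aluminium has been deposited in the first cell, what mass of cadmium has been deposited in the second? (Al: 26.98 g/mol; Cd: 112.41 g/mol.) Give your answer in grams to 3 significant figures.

70.0 g

n(Al) = 11.2 / 26.98 = 0.4151 mol
Al³⁺ + 3e⁻ → Al, so n(e⁻) = 3 × 0.4151 = 1.245 mol
Since the cells are in series, n(e⁻) in the Cd cell is also 1.245 mol.
Cd²⁺ + 2e⁻ → Cd, so n(Cd) = 1.245 / 2 = 0.6225 mol
m(Cd) = 0.6225 × 112.41 = 70.0 g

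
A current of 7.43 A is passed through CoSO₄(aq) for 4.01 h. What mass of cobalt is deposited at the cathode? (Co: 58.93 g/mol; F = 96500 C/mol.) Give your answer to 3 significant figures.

32.8 g

Q = It = 7.43 × 14436 = 1.073×10^5 C
n(e⁻) = Q/F = 1.073×10^5/96500 = 1.112 mol
Co²⁺ + 2e⁻ → Co, so n(Co) = 1.112 / 2 = 0.5560 mol
m = 0.5560 × 58.93 = 32.8 g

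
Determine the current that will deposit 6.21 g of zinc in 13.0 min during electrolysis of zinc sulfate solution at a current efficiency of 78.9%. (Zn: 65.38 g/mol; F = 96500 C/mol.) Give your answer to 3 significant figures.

29.8 A

n(Zn) = 6.21 / 65.38 = 0.09498 mol
Zn²⁺ + 2e⁻ → Zn, so n(e⁻) = 2 × 0.09498 = 0.1900 mol
Q = 0.1900 × 96500 / 0.789 = 23240 C
I = Q / t = 23240 / 780 s = 29.8 A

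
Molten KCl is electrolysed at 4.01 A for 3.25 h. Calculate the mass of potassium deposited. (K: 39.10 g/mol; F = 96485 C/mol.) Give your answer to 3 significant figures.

Q = 4.01 A × 11700 s = 46920 C
n(e⁻) = Q/F = 46920/96485 = 0.4863 mol
K⁺ + e⁻ → K, so n(K) = 0.4863 mol
m = 0.4863 × 39.10 = 19.0 g

19.0 g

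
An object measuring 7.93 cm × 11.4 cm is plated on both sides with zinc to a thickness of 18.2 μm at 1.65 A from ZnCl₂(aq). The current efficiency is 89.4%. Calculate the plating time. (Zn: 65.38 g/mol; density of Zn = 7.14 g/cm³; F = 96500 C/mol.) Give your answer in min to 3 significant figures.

Plated area = 2 × 7.93 × 11.4 = 180.8 cm²
Volume = 180.8 × 18.2×10⁻⁴ cm = 0.3291 cm³
m(Zn) = 0.3291 × 7.14 = 2.350 g
n(Zn) = 2.350 / 65.38 = 0.03594 mol; n(e⁻) = 2 × 0.03594 = 0.07188 mol
Q = 0.07188 × 96500 / 0.894 = 7759 C
t = 7759 / 1.65 = 4702 s = 78.4 min

78.4 min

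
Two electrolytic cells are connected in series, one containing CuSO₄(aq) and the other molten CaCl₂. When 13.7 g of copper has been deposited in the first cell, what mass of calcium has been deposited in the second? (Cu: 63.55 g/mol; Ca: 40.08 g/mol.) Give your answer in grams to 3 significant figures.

n(Cu) = 13.7 / 63.55 = 0.2156 mol
Cu²⁺ + 2e⁻ → Cu, so n(e⁻) = 2 × 0.2156 = 0.4312 mol
In series, the same 0.4312 mol of electrons flows through the second cell.
Ca²⁺ + 2e⁻ → Ca, so n(Ca) = 0.4312 / 2 = 0.2156 mol
m(Ca) = 0.2156 × 40.08 = 8.64 g

8.64 g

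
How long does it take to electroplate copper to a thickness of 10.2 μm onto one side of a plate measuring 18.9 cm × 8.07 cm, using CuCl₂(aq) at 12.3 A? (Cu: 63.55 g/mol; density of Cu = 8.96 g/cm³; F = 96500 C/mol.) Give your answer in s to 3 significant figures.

Plated area = 18.9 × 8.07 = 152.5 cm²
Volume = 152.5 × 10.2×10⁻⁴ cm = 0.1556 cm³
m(Cu) = 0.1556 × 8.96 = 1.394 g
n(Cu) = 1.394 / 63.55 = 0.02194 mol; n(e⁻) = 2 × 0.02194 = 0.04388 mol
Q = 0.04388 × 96500 = 4234 C
t = 4234 / 12.3 = 344.2 s

344 s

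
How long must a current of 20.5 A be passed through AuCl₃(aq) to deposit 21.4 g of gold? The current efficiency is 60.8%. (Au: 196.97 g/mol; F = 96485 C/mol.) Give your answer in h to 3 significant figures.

n(Au) = 21.4 / 196.97 = 0.1086 mol
Au³⁺ + 3e⁻ → Au, so n(e⁻) = 3 × 0.1086 = 0.3258 mol
Q = 0.3258 × 96485 / 0.608 = 51700 C
t = Q / I = 51700 / 20.5 = 2522 s = 0.701 h

0.701 h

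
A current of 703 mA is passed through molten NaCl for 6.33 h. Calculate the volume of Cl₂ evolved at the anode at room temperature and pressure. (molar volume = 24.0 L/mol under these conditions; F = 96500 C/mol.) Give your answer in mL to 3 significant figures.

Q = It = 0.703 × 22788 = 16020 C
n(e⁻) = 16020 / 96500 = 0.1660 mol
2Cl⁻ → Cl₂ + 2e⁻, so n(Cl₂) = 0.1660 / 2 = 0.08300 mol
V = 0.08300 × 24.0 = 1.992 L
= 1990 mL

1990 mL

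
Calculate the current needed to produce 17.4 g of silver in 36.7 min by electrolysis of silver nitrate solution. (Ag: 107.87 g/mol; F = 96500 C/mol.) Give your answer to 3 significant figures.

7.07 A

n(Ag) = 17.4 / 107.87 = 0.1613 mol
Ag⁺ + e⁻ → Ag, so n(e⁻) = 0.1613 mol
Q = 0.1613 × 96500 = 15570 C
I = Q / t = 15570 / 2202 s = 7.07 A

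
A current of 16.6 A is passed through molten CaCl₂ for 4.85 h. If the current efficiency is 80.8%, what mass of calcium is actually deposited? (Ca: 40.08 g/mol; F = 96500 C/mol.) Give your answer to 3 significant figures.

Q = 16.6 × 17460 = 2.898×10^5 C
n(e⁻) = 2.898×10^5 / 96500 = 3.003 mol
Ca²⁺ + 2e⁻ → Ca, so theoretical m(Ca) = 1.502 × 40.08 = 60.20 g
Actual mass = 80.8% × 60.20 = 48.6 g

48.6 g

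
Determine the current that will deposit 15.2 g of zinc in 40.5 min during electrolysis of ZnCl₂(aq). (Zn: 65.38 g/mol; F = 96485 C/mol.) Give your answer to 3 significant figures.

n(Zn) = 15.2 / 65.38 = 0.2325 mol
Zn²⁺ + 2e⁻ → Zn, so n(e⁻) = 2 × 0.2325 = 0.4650 mol
Q = 0.4650 × 96485 = 44870 C
I = Q / t = 44870 / 2430 s = 18.5 A

18.5 A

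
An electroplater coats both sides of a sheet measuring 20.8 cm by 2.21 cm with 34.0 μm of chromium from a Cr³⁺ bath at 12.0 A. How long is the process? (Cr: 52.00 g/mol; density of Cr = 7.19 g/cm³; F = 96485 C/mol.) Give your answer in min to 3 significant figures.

Plated area = 2 × 20.8 × 2.21 = 91.94 cm²
Volume = 91.94 × 34.0×10⁻⁴ cm = 0.3126 cm³
m(Cr) = 0.3126 × 7.19 = 2.248 g
n(Cr) = 2.248 / 52.00 = 0.04323 mol; n(e⁻) = 3 × 0.04323 = 0.1297 mol
Q = 0.1297 × 96485 = 12510 C
t = 12510 / 12.0 = 1043 s = 17.4 min

17.4 min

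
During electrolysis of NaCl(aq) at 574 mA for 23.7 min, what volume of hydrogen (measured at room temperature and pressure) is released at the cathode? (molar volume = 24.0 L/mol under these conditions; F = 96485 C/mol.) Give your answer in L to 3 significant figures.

Q = 0.574 A × 1422 s = 816.2 C
n(e⁻) = Q/F = 816.2/96485 = 0.008459 mol
2H⁺ + 2e⁻ → H₂, so n(H₂) = 0.008459 / 2 = 0.004230 mol
V = 0.004230 × 24.0 = 0.1015 L

0.102 L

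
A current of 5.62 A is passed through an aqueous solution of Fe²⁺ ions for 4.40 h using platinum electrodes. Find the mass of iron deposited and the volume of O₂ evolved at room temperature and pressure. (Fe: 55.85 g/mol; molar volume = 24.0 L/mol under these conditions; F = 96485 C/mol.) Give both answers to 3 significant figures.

25.8 g Fe; 5.54 L O₂

Q = 5.62 × 15840 = 89020 C; n(e⁻) = 89020 / 96485 = 0.9226 mol
Cathode: Fe²⁺ + 2e⁻ → Fe → n(Fe) = 0.9226/2 = 0.4613 mol → 25.8 g
Anode: 2H₂O → O₂ + 4H⁺ + 4e⁻ → n(O₂) = 0.9226/4 = 0.2307 mol → 5.54 L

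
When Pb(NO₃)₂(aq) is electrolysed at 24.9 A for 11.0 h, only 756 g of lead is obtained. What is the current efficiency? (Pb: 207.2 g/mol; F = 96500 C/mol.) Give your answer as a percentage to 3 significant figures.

Q = 24.9 × 39600 = 9.860×10^5 C
n(e⁻) = 9.860×10^5 / 96500 = 10.22 mol
Pb²⁺ + 2e⁻ → Pb, so theoretical n(Pb) = 5.110 mol → 1059 g
Efficiency = 756 / 1059 = 0.7139 = 71.4%

71.4%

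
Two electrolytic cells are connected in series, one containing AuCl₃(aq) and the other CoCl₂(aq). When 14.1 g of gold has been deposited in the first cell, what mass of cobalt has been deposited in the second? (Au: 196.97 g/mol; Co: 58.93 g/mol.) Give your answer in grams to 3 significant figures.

n(Au) = 14.1 / 196.97 = 0.07158 mol
Au³⁺ + 3e⁻ → Au, so n(e⁻) = 3 × 0.07158 = 0.2147 mol
The cells are in series, so the same charge (and hence the same n(e⁻) = 0.2147 mol) passes through both.
Co²⁺ + 2e⁻ → Co, so n(Co) = 0.2147 / 2 = 0.1074 mol
m(Co) = 0.1074 × 58.93 = 6.33 g

6.33 g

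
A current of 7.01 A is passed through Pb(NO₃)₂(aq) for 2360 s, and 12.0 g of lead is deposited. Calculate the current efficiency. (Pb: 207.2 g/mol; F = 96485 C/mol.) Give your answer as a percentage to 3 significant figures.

Q = 7.01 × 2360 = 16540 C
n(e⁻) = 16540 / 96485 = 0.1714 mol
Pb²⁺ + 2e⁻ → Pb, so theoretical n(Pb) = 0.08570 mol → 17.76 g
Efficiency = 12.0 / 17.76 = 0.6757 = 67.6%

67.6%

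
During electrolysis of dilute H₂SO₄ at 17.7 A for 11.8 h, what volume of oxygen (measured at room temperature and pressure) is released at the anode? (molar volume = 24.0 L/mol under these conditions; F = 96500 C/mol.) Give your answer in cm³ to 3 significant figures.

Q = 17.7 A × 42480 s = 7.519×10^5 C
n(e⁻) = Q/F = 7.519×10^5/96500 = 7.792 mol
2H₂O → O₂ + 4H⁺ + 4e⁻, so n(O₂) = 7.792 / 4 = 1.948 mol
V = 1.948 × 24.0 = 46.75 L
= 46800 cm³

46800 cm³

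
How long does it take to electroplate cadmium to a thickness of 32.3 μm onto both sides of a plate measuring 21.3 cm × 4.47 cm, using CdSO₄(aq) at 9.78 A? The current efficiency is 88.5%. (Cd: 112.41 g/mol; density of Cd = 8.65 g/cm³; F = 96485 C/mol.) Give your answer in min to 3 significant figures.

Plated area = 2 × 21.3 × 4.47 = 190.4 cm²
Volume = 190.4 × 32.3×10⁻⁴ cm = 0.6150 cm³
m(Cd) = 0.6150 × 8.65 = 5.320 g
n(Cd) = 5.320 / 112.41 = 0.04733 mol; n(e⁻) = 2 × 0.04733 = 0.09466 mol
Q = 0.09466 × 96485 / 0.885 = 10320 C
t = 10320 / 9.78 = 1055 s = 17.6 min

17.6 min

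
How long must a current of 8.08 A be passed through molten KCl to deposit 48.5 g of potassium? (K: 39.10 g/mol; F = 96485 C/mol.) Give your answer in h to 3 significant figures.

n(K) = 48.5 / 39.10 = 1.240 mol
K⁺ + e⁻ → K, so n(e⁻) = 1.240 mol
Q = 1.240 × 96485 = 1.196×10^5 C
t = Q / I = 1.196×10^5 / 8.08 = 14800 s = 4.11 h

4.11 h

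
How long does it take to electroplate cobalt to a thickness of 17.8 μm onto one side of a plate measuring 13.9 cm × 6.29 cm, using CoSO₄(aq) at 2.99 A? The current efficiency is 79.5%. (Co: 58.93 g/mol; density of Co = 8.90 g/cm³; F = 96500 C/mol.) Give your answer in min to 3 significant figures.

Plated area = 13.9 × 6.29 = 87.43 cm²
Volume = 87.43 × 17.8×10⁻⁴ cm = 0.1556 cm³
m(Co) = 0.1556 × 8.90 = 1.385 g
n(Co) = 1.385 / 58.93 = 0.02350 mol; n(e⁻) = 2 × 0.02350 = 0.04700 mol
Q = 0.04700 × 96500 / 0.795 = 5705 C
t = 5705 / 2.99 = 1908 s = 31.8 min

31.8 min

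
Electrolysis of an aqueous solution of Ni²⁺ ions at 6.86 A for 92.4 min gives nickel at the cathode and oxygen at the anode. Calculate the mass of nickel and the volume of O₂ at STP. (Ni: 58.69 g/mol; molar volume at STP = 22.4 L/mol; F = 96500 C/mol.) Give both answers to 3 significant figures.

11.6 g Ni; 2.21 L O₂

Q = 6.86 × 5544 = 38030 C; n(e⁻) = 38030 / 96500 = 0.3941 mol
Cathode: Ni²⁺ + 2e⁻ → Ni → n(Ni) = 0.3941/2 = 0.1971 mol → 11.6 g
Anode: 2H₂O → O₂ + 4H⁺ + 4e⁻ → n(O₂) = 0.3941/4 = 0.09853 mol → 2.21 L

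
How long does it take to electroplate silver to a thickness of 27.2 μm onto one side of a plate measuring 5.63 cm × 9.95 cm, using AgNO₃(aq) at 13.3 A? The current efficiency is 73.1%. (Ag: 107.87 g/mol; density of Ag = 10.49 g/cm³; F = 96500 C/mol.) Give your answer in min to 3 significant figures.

Plated area = 5.63 × 9.95 = 56.02 cm²
Volume = 56.02 × 27.2×10⁻⁴ cm = 0.1524 cm³
m(Ag) = 0.1524 × 10.49 = 1.599 g
n(Ag) = 1.599 / 107.87 = 0.01482 mol; n(e⁻) = 0.01482 mol
Q = 0.01482 × 96500 / 0.731 = 1956 C
t = 1956 / 13.3 = 147.1 s = 2.45 min

2.45 min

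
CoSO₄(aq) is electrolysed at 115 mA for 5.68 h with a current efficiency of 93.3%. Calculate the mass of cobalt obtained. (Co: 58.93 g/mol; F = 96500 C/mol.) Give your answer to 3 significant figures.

0.670 g

Q = 0.115 × 20448 = 2352 C
n(e⁻) = 2352 / 96500 = 0.02437 mol
Co²⁺ + 2e⁻ → Co, so theoretical m(Co) = 0.01219 × 58.93 = 0.7184 g
Actual mass = 93.3% × 0.7184 = 0.670 g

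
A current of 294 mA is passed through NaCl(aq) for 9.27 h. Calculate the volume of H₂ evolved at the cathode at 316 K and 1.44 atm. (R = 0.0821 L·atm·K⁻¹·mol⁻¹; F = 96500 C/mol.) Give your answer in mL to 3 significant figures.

Q = It = 0.294 × 33372 = 9811 C
n(e⁻) = Q/F = 9811/96500 = 0.1017 mol
2H⁺ + 2e⁻ → H₂, so n(H₂) = 0.1017 / 2 = 0.05085 mol
V = nRT/P = 0.05085 × 0.0821 × 316 / 1.44 = 0.9161 L
= 916 mL

916 mL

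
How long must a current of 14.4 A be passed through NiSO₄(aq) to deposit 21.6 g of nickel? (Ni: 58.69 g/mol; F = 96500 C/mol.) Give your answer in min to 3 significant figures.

82.2 min

n(Ni) = 21.6 / 58.69 = 0.3680 mol
Ni²⁺ + 2e⁻ → Ni, so n(e⁻) = 2 × 0.3680 = 0.7360 mol
Q = 0.7360 × 96500 = 71020 C
t = Q / I = 71020 / 14.4 = 4932 s = 82.2 min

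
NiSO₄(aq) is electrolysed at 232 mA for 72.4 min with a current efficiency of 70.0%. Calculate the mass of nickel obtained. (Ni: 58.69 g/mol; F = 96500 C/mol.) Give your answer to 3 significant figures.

0.215 g

Q = 0.232 × 4344 = 1008 C
n(e⁻) = 1008 / 96500 = 0.01045 mol
Ni²⁺ + 2e⁻ → Ni, so theoretical m(Ni) = 0.005225 × 58.69 = 0.3067 g
Actual mass = 70.0% × 0.3067 = 0.215 g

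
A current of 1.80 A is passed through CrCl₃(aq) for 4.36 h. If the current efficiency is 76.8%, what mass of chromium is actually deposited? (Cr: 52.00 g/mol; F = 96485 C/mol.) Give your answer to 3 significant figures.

Q = 1.80 × 15696 = 28250 C
n(e⁻) = 28250 / 96485 = 0.2928 mol
Cr³⁺ + 3e⁻ → Cr, so theoretical m(Cr) = 0.09760 × 52.00 = 5.075 g
Actual mass = 76.8% × 5.075 = 3.90 g

3.90 g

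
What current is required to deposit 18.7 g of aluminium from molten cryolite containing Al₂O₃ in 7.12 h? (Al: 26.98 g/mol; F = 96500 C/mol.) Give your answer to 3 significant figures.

n(Al) = 18.7 / 26.98 = 0.6931 mol
Al³⁺ + 3e⁻ → Al, so n(e⁻) = 3 × 0.6931 = 2.079 mol
Q = 2.079 × 96500 = 2.006×10^5 C
I = Q / t = 2.006×10^5 / 25632 s = 7.83 A

7.83 A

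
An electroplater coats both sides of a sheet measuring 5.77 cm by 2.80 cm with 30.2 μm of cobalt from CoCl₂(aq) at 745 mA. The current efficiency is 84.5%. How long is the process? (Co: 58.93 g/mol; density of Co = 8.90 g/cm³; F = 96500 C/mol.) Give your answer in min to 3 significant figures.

75.3 min

Plated area = 2 × 5.77 × 2.80 = 32.31 cm²
Volume = 32.31 × 30.2×10⁻⁴ cm = 0.09758 cm³
m(Co) = 0.09758 × 8.90 = 0.8685 g
n(Co) = 0.8685 / 58.93 = 0.01474 mol; n(e⁻) = 2 × 0.01474 = 0.02948 mol
Q = 0.02948 × 96500 / 0.845 = 3367 C
t = 3367 / 0.745 = 4519 s = 75.3 min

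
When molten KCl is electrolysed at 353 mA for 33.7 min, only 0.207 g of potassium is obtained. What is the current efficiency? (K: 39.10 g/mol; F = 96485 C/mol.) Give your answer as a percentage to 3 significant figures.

Q = 0.353 × 2022 = 713.8 C
n(e⁻) = 713.8 / 96485 = 0.007398 mol
K⁺ + e⁻ → K, so theoretical n(K) = 0.007398 mol → 0.2893 g
Efficiency = 0.207 / 0.2893 = 0.7155 = 71.6%

71.6%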